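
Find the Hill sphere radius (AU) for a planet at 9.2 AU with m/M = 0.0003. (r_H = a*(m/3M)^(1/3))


r_H = a * (m/3M)^(1/3) = 9.2 * (0.0003/3)^(1/3) = 0.427

0.427 AU


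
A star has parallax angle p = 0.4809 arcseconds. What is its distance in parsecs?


d = 1/p = 1/0.4809 = 2.0794

2.0794 pc


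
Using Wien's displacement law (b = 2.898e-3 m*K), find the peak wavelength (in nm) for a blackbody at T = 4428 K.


lam_max = b / T = 2.898e-3 / 4428 = 6.545e-07 m = 654.4715 nm

654.4715 nm


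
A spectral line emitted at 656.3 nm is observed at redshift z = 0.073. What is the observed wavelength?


lam_obs = lam_emit * (1 + z) = 656.3 * (1 + 0.073) = 704.2099

704.2099 nm


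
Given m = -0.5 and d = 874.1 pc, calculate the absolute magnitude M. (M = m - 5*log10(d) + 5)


M = m - 5*log10(d) + 5 = -0.5 - 5*log10(874.1) + 5 = -10.2078

-10.2078


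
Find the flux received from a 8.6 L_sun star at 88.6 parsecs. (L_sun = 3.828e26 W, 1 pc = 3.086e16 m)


F = L / (4*pi*d^2) = 3.292e+27 / (4*pi*(2.734e+18)^2) = 3.504e-11

3.504e-11 W/m^2


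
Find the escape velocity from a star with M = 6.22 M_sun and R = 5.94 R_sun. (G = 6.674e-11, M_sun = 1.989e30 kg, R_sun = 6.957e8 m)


M = 6.22 * 1.989e30 kg = 1.237158e+31 kg; R = 5.94 * 6.957e8 m = 4.132458e+09 m. v_esc = sqrt(2GM/R) = sqrt(2 * 6.674e-11 * 1.237158e+31 / 4.132458e+09) = 632144.6383

632144.6383 m/s


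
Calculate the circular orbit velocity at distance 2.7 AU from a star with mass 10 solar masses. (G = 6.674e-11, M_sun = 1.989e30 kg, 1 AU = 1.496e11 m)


v = sqrt(GM/r) = sqrt(6.674e-11 * 1.989e+31 / 4.039e+11) = 57327.475

57327.475 m/s


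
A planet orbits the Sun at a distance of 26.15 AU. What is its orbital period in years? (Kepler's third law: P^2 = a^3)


P = a^(3/2) = 26.15^1.5 = 133.7234

133.7234 years


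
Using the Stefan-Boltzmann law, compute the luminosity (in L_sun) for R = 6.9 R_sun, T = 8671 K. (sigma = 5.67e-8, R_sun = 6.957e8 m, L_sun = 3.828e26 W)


R = 6.9 * 6.957e8 m = 4.80033e+09 m. L = 4*pi*R^2*sigma*T^4 = 4*pi*(4.80033e+09)^2 * 5.67e-8 * 8671^4 = 9.281365083e+28 W. L/L_sun = 9.281365083e+28 / 3.828e26 = 242.4599

242.4599 L_sun


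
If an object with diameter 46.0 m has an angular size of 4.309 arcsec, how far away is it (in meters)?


D = size / theta_rad, theta_rad = 4.309 * pi/(180*3600) = 2.089e-05, D = 2.202e+06

2.202e+06 m


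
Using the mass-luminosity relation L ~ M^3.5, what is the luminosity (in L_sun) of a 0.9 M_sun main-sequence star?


L/L_sun = (M/M_sun)^3.5 = 0.9^3.5 = 0.6916

0.6916 L_sun


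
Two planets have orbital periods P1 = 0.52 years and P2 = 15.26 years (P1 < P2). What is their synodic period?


1/P_syn = |1/P1 - 1/P2| = |1/0.52 - 1/15.26| => P_syn = 0.5383

0.5383 years


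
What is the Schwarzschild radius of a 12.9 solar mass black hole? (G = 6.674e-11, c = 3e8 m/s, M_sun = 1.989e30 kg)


M = 12.9 * 1.989e30 kg = 2.56581e+31 kg. rs = 2GM/c^2 = 2 * 6.674e-11 * 2.56581e+31 / (3e8)^2 = 38053.8132

38053.8132 m


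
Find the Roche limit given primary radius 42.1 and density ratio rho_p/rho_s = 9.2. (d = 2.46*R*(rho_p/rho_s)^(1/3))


d_Roche = 2.46 * 42.1 * 9.2^(1/3) = 217.01

217.01


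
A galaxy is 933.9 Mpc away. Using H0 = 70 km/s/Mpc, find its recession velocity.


v = H0 * d = 70 * 933.9 = 65373.0

65373.0 km/s


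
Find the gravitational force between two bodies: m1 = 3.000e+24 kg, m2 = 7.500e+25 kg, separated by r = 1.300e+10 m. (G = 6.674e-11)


F = G*m1*m2/r^2 = 6.674e-11 * 3.000e+24 * 7.500e+25 / (1.300e+10)^2 = 6.674e-11 * 2.250e+50 / 1.690e+20 = 8.886e+19

8.886e+19 N


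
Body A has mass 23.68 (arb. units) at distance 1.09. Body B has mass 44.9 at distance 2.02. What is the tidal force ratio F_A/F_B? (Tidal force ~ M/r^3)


Ratio = (M1/r1^3) / (M2/r2^3) = (23.68/1.09^3) / (44.9/2.02^3) = 3.3567

3.3567


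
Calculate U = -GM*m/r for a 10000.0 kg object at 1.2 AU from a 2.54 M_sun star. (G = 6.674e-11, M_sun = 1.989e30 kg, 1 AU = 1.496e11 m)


M = 2.54 * 1.989e30 kg = 5.05206e+30 kg; r = 1.2 AU * 1.496e11 m/AU = 1.7952e+11 m. U = -GM*m/r = -(6.674e-11 * 5.05206e+30 * 10000.0) / 1.7952e+11 = -1.878e+13

-1.878e+13 J


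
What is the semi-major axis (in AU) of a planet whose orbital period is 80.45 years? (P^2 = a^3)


a = P^(2/3) = 80.45^(2/3) = 18.6359

18.6359 AU


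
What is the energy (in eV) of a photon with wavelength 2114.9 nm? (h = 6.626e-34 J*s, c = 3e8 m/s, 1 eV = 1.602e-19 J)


E = hc/lambda = 6.626e-34 * 3e8 / 2.115e-06 = 9.399e-20 J = 0.5867 eV

0.5867 eV


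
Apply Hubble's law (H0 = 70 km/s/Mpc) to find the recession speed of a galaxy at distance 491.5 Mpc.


v = H0 * d = 70 * 491.5 = 34405.0

34405.0 km/s


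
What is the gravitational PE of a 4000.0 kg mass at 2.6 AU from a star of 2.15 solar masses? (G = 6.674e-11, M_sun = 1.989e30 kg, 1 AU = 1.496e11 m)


M = 2.15 * 1.989e30 kg = 4.27635e+30 kg; r = 2.6 AU * 1.496e11 m/AU = 3.8896e+11 m. U = -GM*m/r = -(6.674e-11 * 4.27635e+30 * 4000.0) / 3.8896e+11 = -2.935e+12

-2.935e+12 J


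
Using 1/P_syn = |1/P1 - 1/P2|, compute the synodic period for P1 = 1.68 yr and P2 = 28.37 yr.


1/P_syn = |1/P1 - 1/P2| = |1/1.68 - 1/28.37| => P_syn = 1.7857

1.7857 years


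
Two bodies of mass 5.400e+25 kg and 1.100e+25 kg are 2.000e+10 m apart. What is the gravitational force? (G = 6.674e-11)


F = G*m1*m2/r^2 = 6.674e-11 * 5.400e+25 * 1.100e+25 / (2.000e+10)^2 = 6.674e-11 * 5.940e+50 / 4.000e+20 = 9.911e+19

9.911e+19 N


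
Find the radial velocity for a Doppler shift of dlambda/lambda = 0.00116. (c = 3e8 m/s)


v = (dlambda/lambda) * c = 0.00116 * 3e8 = 348000.0

348000.0 m/s


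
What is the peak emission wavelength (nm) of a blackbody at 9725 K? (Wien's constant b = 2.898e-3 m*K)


lam_max = b / T = 2.898e-3 / 9725 = 2.980e-07 m = 297.9949 nm

297.9949 nm


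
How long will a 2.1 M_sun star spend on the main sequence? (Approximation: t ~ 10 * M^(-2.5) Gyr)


t = 10 * M^(-2.5) = 10 * 2.1^(-2.5) = 1.5648

1.5648 Gyr


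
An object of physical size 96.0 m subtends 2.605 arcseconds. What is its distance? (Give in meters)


D = size / theta_rad, theta_rad = 2.605 * pi/(180*3600) = 1.263e-05, D = 7.601e+06

7.601e+06 m


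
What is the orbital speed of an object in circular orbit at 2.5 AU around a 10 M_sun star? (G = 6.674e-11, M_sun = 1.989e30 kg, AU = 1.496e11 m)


v = sqrt(GM/r) = sqrt(6.674e-11 * 1.989e+31 / 3.740e+11) = 59576.4597

59576.4597 m/s


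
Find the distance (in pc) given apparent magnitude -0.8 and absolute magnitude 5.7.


d = 10^((m - M + 5)/5) = 10^((-0.8 - 5.7 + 5)/5) = 0.5012

0.5012 pc


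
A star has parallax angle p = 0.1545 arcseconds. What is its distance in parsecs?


d = 1/p = 1/0.1545 = 6.4725

6.4725 pc


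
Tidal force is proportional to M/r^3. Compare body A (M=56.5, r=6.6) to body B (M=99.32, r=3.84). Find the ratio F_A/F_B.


Ratio = (M1/r1^3) / (M2/r2^3) = (56.5/6.6^3) / (99.32/3.84^3) = 0.112

0.112


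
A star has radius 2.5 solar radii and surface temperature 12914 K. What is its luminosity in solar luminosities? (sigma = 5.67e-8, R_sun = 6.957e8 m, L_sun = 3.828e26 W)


R = 2.5 * 6.957e8 m = 1.73925e+09 m. L = 4*pi*R^2*sigma*T^4 = 4*pi*(1.73925e+09)^2 * 5.67e-8 * 12914^4 = 5.994598149e+28 W. L/L_sun = 5.994598149e+28 / 3.828e26 = 156.5987

156.5987 L_sun


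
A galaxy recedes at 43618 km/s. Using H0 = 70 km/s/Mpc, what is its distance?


d = v / H0 = 43618 / 70 = 623.1143

623.1143 Mpc


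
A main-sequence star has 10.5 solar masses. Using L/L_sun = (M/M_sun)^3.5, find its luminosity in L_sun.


L/L_sun = (M/M_sun)^3.5 = 10.5^3.5 = 3751.1337

3751.1337 L_sun


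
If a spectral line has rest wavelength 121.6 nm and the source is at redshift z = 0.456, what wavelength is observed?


lam_obs = lam_emit * (1 + z) = 121.6 * (1 + 0.456) = 177.0496

177.0496 nm


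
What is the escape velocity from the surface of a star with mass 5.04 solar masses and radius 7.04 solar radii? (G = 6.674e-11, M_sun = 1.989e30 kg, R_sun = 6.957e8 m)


M = 5.04 * 1.989e30 kg = 1.002456e+31 kg; R = 7.04 * 6.957e8 m = 4.897728e+09 m. v_esc = sqrt(2GM/R) = sqrt(2 * 6.674e-11 * 1.002456e+31 / 4.897728e+09) = 522689.0807

522689.0807 m/s


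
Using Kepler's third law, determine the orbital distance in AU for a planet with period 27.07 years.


a = P^(2/3) = 27.07^(2/3) = 9.0155

9.0155 AU


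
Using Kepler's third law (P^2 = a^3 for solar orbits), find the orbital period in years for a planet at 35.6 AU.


P = a^(3/2) = 35.6^1.5 = 212.41

212.41 years


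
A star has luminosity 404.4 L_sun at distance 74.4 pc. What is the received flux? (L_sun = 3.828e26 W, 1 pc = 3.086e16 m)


F = L / (4*pi*d^2) = 1.548e+29 / (4*pi*(2.296e+18)^2) = 2.337e-09

2.337e-09 W/m^2


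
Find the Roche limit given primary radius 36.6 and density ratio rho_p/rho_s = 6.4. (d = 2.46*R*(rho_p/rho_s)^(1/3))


d_Roche = 2.46 * 36.6 * 6.4^(1/3) = 167.164

167.164


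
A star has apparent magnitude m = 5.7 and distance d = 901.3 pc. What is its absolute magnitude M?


M = m - 5*log10(d) + 5 = 5.7 - 5*log10(901.3) + 5 = -4.0743

-4.0743


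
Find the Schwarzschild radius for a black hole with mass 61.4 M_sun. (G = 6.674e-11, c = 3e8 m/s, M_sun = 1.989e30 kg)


M = 61.4 * 1.989e30 kg = 1.221246e+32 kg. rs = 2GM/c^2 = 2 * 6.674e-11 * 1.221246e+32 / (3e8)^2 = 181124.3512

181124.3512 m


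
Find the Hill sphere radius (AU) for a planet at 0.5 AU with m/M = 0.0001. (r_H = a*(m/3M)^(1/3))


r_H = a * (m/3M)^(1/3) = 0.5 * (0.0001/3)^(1/3) = 0.0161

0.0161 AU


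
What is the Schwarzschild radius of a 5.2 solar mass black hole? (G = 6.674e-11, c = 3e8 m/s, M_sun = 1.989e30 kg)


M = 5.2 * 1.989e30 kg = 1.03428e+31 kg. rs = 2GM/c^2 = 2 * 6.674e-11 * 1.03428e+31 / (3e8)^2 = 15339.5216

15339.5216 m


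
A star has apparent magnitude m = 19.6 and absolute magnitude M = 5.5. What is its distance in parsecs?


d = 10^((m - M + 5)/5) = 10^((19.6 - 5.5 + 5)/5) = 6606.9345

6606.9345 pc


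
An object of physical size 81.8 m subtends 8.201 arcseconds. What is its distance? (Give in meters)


D = size / theta_rad, theta_rad = 8.201 * pi/(180*3600) = 3.976e-05, D = 2.057e+06

2.057e+06 m


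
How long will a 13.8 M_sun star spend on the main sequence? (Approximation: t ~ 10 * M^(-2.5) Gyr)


t = 10 * M^(-2.5) = 10 * 13.8^(-2.5) = 0.0141

0.0141 Gyr


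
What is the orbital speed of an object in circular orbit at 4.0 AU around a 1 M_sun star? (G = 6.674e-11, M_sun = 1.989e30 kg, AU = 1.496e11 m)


v = sqrt(GM/r) = sqrt(6.674e-11 * 1.989e+30 / 5.984e+11) = 14894.1149

14894.1149 m/s


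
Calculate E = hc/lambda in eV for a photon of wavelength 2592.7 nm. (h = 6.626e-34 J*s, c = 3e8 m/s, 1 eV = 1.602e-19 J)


E = hc/lambda = 6.626e-34 * 3e8 / 2.593e-06 = 7.667e-20 J = 0.4786 eV

0.4786 eV


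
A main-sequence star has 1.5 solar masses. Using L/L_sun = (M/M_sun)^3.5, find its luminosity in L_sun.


L/L_sun = (M/M_sun)^3.5 = 1.5^3.5 = 4.1335

4.1335 L_sun


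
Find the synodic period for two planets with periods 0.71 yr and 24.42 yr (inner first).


1/P_syn = |1/P1 - 1/P2| = |1/0.71 - 1/24.42| => P_syn = 0.7313

0.7313 years


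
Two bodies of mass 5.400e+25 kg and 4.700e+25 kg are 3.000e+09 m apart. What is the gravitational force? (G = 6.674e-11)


F = G*m1*m2/r^2 = 6.674e-11 * 5.400e+25 * 4.700e+25 / (3.000e+09)^2 = 6.674e-11 * 2.538e+51 / 9.000e+18 = 1.882e+22

1.882e+22 N


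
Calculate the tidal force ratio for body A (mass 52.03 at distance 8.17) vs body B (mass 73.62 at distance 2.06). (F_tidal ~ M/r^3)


Ratio = (M1/r1^3) / (M2/r2^3) = (52.03/8.17^3) / (73.62/2.06^3) = 0.0113

0.0113


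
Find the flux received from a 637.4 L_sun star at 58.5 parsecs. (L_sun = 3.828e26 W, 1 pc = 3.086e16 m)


F = L / (4*pi*d^2) = 2.440e+29 / (4*pi*(1.805e+18)^2) = 5.958e-09

5.958e-09 W/m^2


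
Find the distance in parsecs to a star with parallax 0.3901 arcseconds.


d = 1/p = 1/0.3901 = 2.5634

2.5634 pc


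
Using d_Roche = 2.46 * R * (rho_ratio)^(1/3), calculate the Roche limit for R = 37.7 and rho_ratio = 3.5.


d_Roche = 2.46 * 37.7 * 3.5^(1/3) = 140.8097

140.8097


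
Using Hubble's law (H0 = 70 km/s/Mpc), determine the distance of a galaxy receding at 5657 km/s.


d = v / H0 = 5657 / 70 = 80.8143

80.8143 Mpc


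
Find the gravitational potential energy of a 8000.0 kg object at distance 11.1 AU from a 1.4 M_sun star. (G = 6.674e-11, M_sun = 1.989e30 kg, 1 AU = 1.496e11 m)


M = 1.4 * 1.989e30 kg = 2.7846e+30 kg; r = 11.1 AU * 1.496e11 m/AU = 1.66056e+12 m. U = -GM*m/r = -(6.674e-11 * 2.7846e+30 * 8000.0) / 1.66056e+12 = -8.953e+11

-8.953e+11 J


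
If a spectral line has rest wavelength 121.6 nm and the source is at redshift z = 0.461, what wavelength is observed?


lam_obs = lam_emit * (1 + z) = 121.6 * (1 + 0.461) = 177.6576

177.6576 nm


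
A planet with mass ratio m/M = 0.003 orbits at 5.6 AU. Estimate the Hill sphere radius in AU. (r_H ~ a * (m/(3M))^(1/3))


r_H = a * (m/3M)^(1/3) = 5.6 * (0.003/3)^(1/3) = 0.56

0.56 AU


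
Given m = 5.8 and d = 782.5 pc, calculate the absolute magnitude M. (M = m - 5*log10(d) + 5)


M = m - 5*log10(d) + 5 = 5.8 - 5*log10(782.5) + 5 = -3.6674

-3.6674


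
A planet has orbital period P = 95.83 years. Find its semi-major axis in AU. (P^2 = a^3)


a = P^(2/3) = 95.83^(2/3) = 20.9412

20.9412 AU


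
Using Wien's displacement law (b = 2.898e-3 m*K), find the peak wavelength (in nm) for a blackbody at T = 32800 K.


lam_max = b / T = 2.898e-3 / 32800 = 8.835e-08 m = 88.3537 nm

88.3537 nm


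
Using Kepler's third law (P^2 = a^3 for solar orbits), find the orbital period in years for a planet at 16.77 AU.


P = a^(3/2) = 16.77^1.5 = 68.6751

68.6751 years


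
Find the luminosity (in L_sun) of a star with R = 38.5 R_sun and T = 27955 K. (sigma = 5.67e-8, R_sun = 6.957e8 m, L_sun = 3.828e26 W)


R = 38.5 * 6.957e8 m = 2.678445e+10 m. L = 4*pi*R^2*sigma*T^4 = 4*pi*(2.678445e+10)^2 * 5.67e-8 * 27955^4 = 3.121737454e+32 W. L/L_sun = 3.121737454e+32 / 3.828e26 = 815500.9023

815500.9023 L_sun


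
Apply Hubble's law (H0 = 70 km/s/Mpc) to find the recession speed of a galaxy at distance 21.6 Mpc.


v = H0 * d = 70 * 21.6 = 1512.0

1512.0 km/s


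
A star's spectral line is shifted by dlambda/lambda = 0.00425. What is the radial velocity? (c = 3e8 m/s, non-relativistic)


v = (dlambda/lambda) * c = 0.00425 * 3e8 = 1.275e+06

1.275e+06 m/s


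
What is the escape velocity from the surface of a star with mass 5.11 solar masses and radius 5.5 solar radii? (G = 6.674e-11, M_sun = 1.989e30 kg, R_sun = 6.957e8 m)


M = 5.11 * 1.989e30 kg = 1.016379e+31 kg; R = 5.5 * 6.957e8 m = 3.82635e+09 m. v_esc = sqrt(2GM/R) = sqrt(2 * 6.674e-11 * 1.016379e+31 / 3.82635e+09) = 595447.6618

595447.6618 m/s


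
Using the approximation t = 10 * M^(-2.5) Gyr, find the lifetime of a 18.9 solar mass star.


t = 10 * M^(-2.5) = 10 * 18.9^(-2.5) = 0.0064

0.0064 Gyr


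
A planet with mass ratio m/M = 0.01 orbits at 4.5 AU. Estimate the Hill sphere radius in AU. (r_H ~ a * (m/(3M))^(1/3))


r_H = a * (m/3M)^(1/3) = 4.5 * (0.01/3)^(1/3) = 0.6722

0.6722 AU


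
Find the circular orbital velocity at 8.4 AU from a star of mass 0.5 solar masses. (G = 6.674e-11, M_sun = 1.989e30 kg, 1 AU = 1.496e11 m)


v = sqrt(GM/r) = sqrt(6.674e-11 * 9.945e+29 / 1.257e+12) = 7267.5839

7267.5839 m/s


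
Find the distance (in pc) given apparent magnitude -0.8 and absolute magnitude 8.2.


d = 10^((m - M + 5)/5) = 10^((-0.8 - 8.2 + 5)/5) = 0.1585

0.1585 pc


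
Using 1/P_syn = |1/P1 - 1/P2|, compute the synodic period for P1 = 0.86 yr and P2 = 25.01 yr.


1/P_syn = |1/P1 - 1/P2| = |1/0.86 - 1/25.01| => P_syn = 0.8906

0.8906 years


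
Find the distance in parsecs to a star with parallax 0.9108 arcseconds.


d = 1/p = 1/0.9108 = 1.0979

1.0979 pc


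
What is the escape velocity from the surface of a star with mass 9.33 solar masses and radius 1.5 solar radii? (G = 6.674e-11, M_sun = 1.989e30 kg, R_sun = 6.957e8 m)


M = 9.33 * 1.989e30 kg = 1.855737e+31 kg; R = 1.5 * 6.957e8 m = 1.04355e+09 m. v_esc = sqrt(2GM/R) = sqrt(2 * 6.674e-11 * 1.855737e+31 / 1.04355e+09) = 1.541e+06

1.541e+06 m/s


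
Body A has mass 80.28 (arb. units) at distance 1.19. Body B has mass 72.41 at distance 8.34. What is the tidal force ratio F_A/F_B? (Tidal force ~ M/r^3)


Ratio = (M1/r1^3) / (M2/r2^3) = (80.28/1.19^3) / (72.41/8.34^3) = 381.6507

381.6507


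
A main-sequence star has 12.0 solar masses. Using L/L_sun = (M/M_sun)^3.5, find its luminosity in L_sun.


L/L_sun = (M/M_sun)^3.5 = 12.0^3.5 = 5985.9676

5985.9676 L_sun


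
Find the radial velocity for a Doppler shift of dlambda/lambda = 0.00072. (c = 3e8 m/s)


v = (dlambda/lambda) * c = 0.00072 * 3e8 = 216000.0

216000.0 m/s


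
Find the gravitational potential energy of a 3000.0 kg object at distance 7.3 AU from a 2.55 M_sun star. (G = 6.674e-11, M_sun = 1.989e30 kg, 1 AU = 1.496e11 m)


M = 2.55 * 1.989e30 kg = 5.07195e+30 kg; r = 7.3 AU * 1.496e11 m/AU = 1.09208e+12 m. U = -GM*m/r = -(6.674e-11 * 5.07195e+30 * 3000.0) / 1.09208e+12 = -9.299e+11

-9.299e+11 J


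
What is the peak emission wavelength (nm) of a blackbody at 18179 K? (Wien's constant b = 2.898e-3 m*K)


lam_max = b / T = 2.898e-3 / 18179 = 1.594e-07 m = 159.4147 nm

159.4147 nm


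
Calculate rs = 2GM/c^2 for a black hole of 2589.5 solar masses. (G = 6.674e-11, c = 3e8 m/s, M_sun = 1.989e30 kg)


M = 2589.5 * 1.989e30 kg = 5.1505155e+33 kg. rs = 2GM/c^2 = 2 * 6.674e-11 * 5.1505155e+33 / (3e8)^2 = 7.639e+06

7.639e+06 m


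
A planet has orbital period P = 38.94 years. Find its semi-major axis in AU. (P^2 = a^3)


a = P^(2/3) = 38.94^(2/3) = 11.4885

11.4885 AU


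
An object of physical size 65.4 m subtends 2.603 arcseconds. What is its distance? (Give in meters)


D = size / theta_rad, theta_rad = 2.603 * pi/(180*3600) = 1.262e-05, D = 5.182e+06

5.182e+06 m


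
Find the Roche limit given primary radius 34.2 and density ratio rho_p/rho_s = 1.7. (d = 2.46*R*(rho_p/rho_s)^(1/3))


d_Roche = 2.46 * 34.2 * 1.7^(1/3) = 100.4101

100.4101


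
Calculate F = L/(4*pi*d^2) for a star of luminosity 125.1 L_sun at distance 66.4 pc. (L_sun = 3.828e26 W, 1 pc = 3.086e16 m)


F = L / (4*pi*d^2) = 4.789e+28 / (4*pi*(2.049e+18)^2) = 9.076e-10

9.076e-10 W/m^2


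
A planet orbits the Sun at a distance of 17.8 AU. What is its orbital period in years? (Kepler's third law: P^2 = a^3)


P = a^(3/2) = 17.8^1.5 = 75.0983

75.0983 years


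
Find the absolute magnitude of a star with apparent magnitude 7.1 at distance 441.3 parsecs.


M = m - 5*log10(d) + 5 = 7.1 - 5*log10(441.3) + 5 = -1.1237

-1.1237


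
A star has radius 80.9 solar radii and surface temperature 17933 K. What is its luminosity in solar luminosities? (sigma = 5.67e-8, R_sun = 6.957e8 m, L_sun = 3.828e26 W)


R = 80.9 * 6.957e8 m = 5.628213e+10 m. L = 4*pi*R^2*sigma*T^4 = 4*pi*(5.628213e+10)^2 * 5.67e-8 * 17933^4 = 2.334241397e+32 W. L/L_sun = 2.334241397e+32 / 3.828e26 = 609780.9291

609780.9291 L_sun


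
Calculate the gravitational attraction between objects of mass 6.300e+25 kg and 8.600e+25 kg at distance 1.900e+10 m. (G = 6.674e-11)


F = G*m1*m2/r^2 = 6.674e-11 * 6.300e+25 * 8.600e+25 / (1.900e+10)^2 = 6.674e-11 * 5.418e+51 / 3.610e+20 = 1.002e+21

1.002e+21 N


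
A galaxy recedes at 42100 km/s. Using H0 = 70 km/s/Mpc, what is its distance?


d = v / H0 = 42100 / 70 = 601.4286

601.4286 Mpc


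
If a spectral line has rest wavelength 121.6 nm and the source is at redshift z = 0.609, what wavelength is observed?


lam_obs = lam_emit * (1 + z) = 121.6 * (1 + 0.609) = 195.6544

195.6544 nm


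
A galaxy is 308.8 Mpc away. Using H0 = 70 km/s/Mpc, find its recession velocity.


v = H0 * d = 70 * 308.8 = 21616.0

21616.0 km/s


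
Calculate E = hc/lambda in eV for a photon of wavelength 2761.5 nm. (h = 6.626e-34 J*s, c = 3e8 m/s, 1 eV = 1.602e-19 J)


E = hc/lambda = 6.626e-34 * 3e8 / 2.762e-06 = 7.198e-20 J = 0.4493 eV

0.4493 eV


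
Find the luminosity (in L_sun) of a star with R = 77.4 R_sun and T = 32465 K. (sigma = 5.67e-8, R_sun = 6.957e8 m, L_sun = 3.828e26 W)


R = 77.4 * 6.957e8 m = 5.384718e+10 m. L = 4*pi*R^2*sigma*T^4 = 4*pi*(5.384718e+10)^2 * 5.67e-8 * 32465^4 = 2.294988321e+33 W. L/L_sun = 2.294988321e+33 / 3.828e26 = 5.995e+06

5.995e+06 L_sun


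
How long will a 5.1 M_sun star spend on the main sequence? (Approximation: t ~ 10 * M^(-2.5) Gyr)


t = 10 * M^(-2.5) = 10 * 5.1^(-2.5) = 0.1702

0.1702 Gyr


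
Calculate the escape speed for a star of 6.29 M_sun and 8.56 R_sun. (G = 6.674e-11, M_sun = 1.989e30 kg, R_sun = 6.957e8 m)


M = 6.29 * 1.989e30 kg = 1.251081e+31 kg; R = 8.56 * 6.957e8 m = 5.955192e+09 m. v_esc = sqrt(2GM/R) = sqrt(2 * 6.674e-11 * 1.251081e+31 / 5.955192e+09) = 529545.0701

529545.0701 m/s


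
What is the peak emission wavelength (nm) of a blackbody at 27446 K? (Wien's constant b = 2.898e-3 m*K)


lam_max = b / T = 2.898e-3 / 27446 = 1.056e-07 m = 105.5892 nm

105.5892 nm


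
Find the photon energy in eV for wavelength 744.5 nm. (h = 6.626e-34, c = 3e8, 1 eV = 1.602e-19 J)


E = hc/lambda = 6.626e-34 * 3e8 / 7.445e-07 = 2.670e-19 J = 1.6667 eV

1.6667 eV


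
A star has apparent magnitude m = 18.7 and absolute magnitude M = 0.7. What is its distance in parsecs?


d = 10^((m - M + 5)/5) = 10^((18.7 - 0.7 + 5)/5) = 39810.7171

39810.7171 pc


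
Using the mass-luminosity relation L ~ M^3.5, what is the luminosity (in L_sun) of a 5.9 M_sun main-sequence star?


L/L_sun = (M/M_sun)^3.5 = 5.9^3.5 = 498.8639

498.8639 L_sun


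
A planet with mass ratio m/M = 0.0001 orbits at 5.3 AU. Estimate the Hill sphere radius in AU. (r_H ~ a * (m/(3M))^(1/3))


r_H = a * (m/3M)^(1/3) = 5.3 * (0.0001/3)^(1/3) = 0.1706

0.1706 AU


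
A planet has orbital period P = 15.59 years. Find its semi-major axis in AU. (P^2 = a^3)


a = P^(2/3) = 15.59^(2/3) = 6.2407

6.2407 AU


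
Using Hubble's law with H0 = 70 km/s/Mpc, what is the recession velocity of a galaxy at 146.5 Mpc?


v = H0 * d = 70 * 146.5 = 10255.0

10255.0 km/s


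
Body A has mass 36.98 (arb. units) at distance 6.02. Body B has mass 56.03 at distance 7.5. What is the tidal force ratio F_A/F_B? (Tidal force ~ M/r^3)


Ratio = (M1/r1^3) / (M2/r2^3) = (36.98/6.02^3) / (56.03/7.5^3) = 1.2763

1.2763


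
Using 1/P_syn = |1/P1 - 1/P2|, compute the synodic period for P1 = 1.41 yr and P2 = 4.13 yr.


1/P_syn = |1/P1 - 1/P2| = |1/1.41 - 1/4.13| => P_syn = 2.1409

2.1409 years


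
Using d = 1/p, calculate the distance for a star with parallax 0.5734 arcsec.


d = 1/p = 1/0.5734 = 1.744

1.744 pc


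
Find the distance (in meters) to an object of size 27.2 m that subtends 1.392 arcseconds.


D = size / theta_rad, theta_rad = 1.392 * pi/(180*3600) = 6.749e-06, D = 4.030e+06

4.030e+06 m


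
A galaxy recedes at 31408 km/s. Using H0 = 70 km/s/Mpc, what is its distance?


d = v / H0 = 31408 / 70 = 448.6857

448.6857 Mpc


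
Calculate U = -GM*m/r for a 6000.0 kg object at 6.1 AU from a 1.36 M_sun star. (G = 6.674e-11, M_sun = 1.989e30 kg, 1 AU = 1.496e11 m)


M = 1.36 * 1.989e30 kg = 2.70504e+30 kg; r = 6.1 AU * 1.496e11 m/AU = 9.1256e+11 m. U = -GM*m/r = -(6.674e-11 * 2.70504e+30 * 6000.0) / 9.1256e+11 = -1.187e+12

-1.187e+12 J


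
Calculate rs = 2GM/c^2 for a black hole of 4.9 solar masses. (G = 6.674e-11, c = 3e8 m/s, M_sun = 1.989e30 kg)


M = 4.9 * 1.989e30 kg = 9.7461e+30 kg. rs = 2GM/c^2 = 2 * 6.674e-11 * 9.7461e+30 / (3e8)^2 = 14454.5492

14454.5492 m


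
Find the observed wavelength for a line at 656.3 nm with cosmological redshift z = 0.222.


lam_obs = lam_emit * (1 + z) = 656.3 * (1 + 0.222) = 801.9986

801.9986 nm


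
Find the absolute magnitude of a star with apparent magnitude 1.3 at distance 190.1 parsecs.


M = m - 5*log10(d) + 5 = 1.3 - 5*log10(190.1) + 5 = -5.0949

-5.0949


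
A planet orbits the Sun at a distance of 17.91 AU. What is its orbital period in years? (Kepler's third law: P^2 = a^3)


P = a^(3/2) = 17.91^1.5 = 75.7955

75.7955 years


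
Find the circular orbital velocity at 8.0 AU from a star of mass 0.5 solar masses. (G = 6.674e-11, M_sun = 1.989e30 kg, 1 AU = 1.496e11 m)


v = sqrt(GM/r) = sqrt(6.674e-11 * 9.945e+29 / 1.197e+12) = 7447.0575

7447.0575 m/s


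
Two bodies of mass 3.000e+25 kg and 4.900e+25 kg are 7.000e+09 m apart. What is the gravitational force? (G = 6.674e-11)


F = G*m1*m2/r^2 = 6.674e-11 * 3.000e+25 * 4.900e+25 / (7.000e+09)^2 = 6.674e-11 * 1.470e+51 / 4.900e+19 = 2.002e+21

2.002e+21 N


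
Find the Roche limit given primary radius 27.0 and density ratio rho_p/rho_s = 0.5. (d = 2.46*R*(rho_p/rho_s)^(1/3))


d_Roche = 2.46 * 27.0 * 0.5^(1/3) = 52.7176

52.7176


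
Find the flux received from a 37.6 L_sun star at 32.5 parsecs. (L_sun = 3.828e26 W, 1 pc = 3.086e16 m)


F = L / (4*pi*d^2) = 1.439e+28 / (4*pi*(1.003e+18)^2) = 1.139e-09

1.139e-09 W/m^2


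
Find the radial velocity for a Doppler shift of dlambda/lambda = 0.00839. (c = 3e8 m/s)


v = (dlambda/lambda) * c = 0.00839 * 3e8 = 2.517e+06

2.517e+06 m/s


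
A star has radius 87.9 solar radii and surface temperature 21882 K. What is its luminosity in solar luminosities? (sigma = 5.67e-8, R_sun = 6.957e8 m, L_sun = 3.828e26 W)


R = 87.9 * 6.957e8 m = 6.115203e+10 m. L = 4*pi*R^2*sigma*T^4 = 4*pi*(6.115203e+10)^2 * 5.67e-8 * 21882^4 = 6.108896042e+32 W. L/L_sun = 6.108896042e+32 / 3.828e26 = 1.596e+06

1.596e+06 L_sun


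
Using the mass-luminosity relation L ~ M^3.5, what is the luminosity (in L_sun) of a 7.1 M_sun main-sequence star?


L/L_sun = (M/M_sun)^3.5 = 7.1^3.5 = 953.6834

953.6834 L_sun


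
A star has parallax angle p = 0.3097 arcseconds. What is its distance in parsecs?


d = 1/p = 1/0.3097 = 3.2289

3.2289 pc


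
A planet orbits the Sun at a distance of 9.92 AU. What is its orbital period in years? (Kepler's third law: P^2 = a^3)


P = a^(3/2) = 9.92^1.5 = 31.2441

31.2441 years


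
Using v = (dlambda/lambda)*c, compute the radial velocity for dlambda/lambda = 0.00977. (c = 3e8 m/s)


v = (dlambda/lambda) * c = 0.00977 * 3e8 = 2.931e+06

2.931e+06 m/s


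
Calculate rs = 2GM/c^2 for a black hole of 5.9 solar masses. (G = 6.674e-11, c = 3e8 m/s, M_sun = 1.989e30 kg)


M = 5.9 * 1.989e30 kg = 1.17351e+31 kg. rs = 2GM/c^2 = 2 * 6.674e-11 * 1.17351e+31 / (3e8)^2 = 17404.4572

17404.4572 m


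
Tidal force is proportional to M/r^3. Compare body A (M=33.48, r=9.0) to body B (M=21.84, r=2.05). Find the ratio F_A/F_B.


Ratio = (M1/r1^3) / (M2/r2^3) = (33.48/9.0^3) / (21.84/2.05^3) = 0.0181

0.0181


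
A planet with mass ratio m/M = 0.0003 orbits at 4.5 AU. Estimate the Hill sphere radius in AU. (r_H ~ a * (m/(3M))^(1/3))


r_H = a * (m/3M)^(1/3) = 4.5 * (0.0003/3)^(1/3) = 0.2089

0.2089 AU


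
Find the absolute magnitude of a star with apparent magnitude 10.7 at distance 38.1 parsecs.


M = m - 5*log10(d) + 5 = 10.7 - 5*log10(38.1) + 5 = 7.7954

7.7954


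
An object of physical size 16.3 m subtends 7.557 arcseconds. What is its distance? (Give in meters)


D = size / theta_rad, theta_rad = 7.557 * pi/(180*3600) = 3.664e-05, D = 444900.9318

444900.9318 m


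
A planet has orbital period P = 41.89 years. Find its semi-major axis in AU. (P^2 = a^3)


a = P^(2/3) = 41.89^(2/3) = 12.0617

12.0617 AU


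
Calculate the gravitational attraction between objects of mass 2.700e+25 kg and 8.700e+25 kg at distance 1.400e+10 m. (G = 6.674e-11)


F = G*m1*m2/r^2 = 6.674e-11 * 2.700e+25 * 8.700e+25 / (1.400e+10)^2 = 6.674e-11 * 2.349e+51 / 1.960e+20 = 7.999e+20

7.999e+20 N


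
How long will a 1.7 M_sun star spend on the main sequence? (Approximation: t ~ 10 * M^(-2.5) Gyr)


t = 10 * M^(-2.5) = 10 * 1.7^(-2.5) = 2.6539

2.6539 Gyr


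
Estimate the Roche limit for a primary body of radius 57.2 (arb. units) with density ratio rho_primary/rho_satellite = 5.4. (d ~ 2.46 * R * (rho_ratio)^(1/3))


d_Roche = 2.46 * 57.2 * 5.4^(1/3) = 246.8666

246.8666


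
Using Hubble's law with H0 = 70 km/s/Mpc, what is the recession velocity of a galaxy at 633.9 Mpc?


v = H0 * d = 70 * 633.9 = 44373.0

44373.0 km/s


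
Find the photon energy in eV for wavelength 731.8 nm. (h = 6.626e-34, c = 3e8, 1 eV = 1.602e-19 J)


E = hc/lambda = 6.626e-34 * 3e8 / 7.318e-07 = 2.716e-19 J = 1.6956 eV

1.6956 eV


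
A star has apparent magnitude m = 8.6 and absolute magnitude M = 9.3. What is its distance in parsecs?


d = 10^((m - M + 5)/5) = 10^((8.6 - 9.3 + 5)/5) = 7.2444

7.2444 pc


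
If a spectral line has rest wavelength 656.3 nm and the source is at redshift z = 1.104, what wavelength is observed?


lam_obs = lam_emit * (1 + z) = 656.3 * (1 + 1.104) = 1380.8552

1380.8552 nm


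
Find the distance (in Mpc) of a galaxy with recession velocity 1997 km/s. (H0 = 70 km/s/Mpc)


d = v / H0 = 1997 / 70 = 28.5286

28.5286 Mpc


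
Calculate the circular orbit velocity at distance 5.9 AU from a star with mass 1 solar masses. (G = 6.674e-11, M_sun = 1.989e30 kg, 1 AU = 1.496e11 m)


v = sqrt(GM/r) = sqrt(6.674e-11 * 1.989e+30 / 8.826e+11) = 12263.6201

12263.6201 m/s


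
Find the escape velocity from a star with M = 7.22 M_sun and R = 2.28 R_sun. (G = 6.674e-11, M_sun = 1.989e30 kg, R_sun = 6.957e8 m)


M = 7.22 * 1.989e30 kg = 1.436058e+31 kg; R = 2.28 * 6.957e8 m = 1.586196e+09 m. v_esc = sqrt(2GM/R) = sqrt(2 * 6.674e-11 * 1.436058e+31 / 1.586196e+09) = 1.099e+06

1.099e+06 m/s


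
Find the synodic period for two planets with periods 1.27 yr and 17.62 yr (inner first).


1/P_syn = |1/P1 - 1/P2| = |1/1.27 - 1/17.62| => P_syn = 1.3686

1.3686 years


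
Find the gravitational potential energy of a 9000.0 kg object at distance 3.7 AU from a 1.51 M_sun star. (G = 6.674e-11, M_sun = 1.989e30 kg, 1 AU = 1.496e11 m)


M = 1.51 * 1.989e30 kg = 3.00339e+30 kg; r = 3.7 AU * 1.496e11 m/AU = 5.5352e+11 m. U = -GM*m/r = -(6.674e-11 * 3.00339e+30 * 9000.0) / 5.5352e+11 = -3.259e+12

-3.259e+12 J


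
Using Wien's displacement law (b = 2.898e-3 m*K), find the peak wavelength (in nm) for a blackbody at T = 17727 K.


lam_max = b / T = 2.898e-3 / 17727 = 1.635e-07 m = 163.4794 nm

163.4794 nm


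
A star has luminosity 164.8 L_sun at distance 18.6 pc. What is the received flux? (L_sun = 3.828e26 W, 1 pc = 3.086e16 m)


F = L / (4*pi*d^2) = 6.309e+28 / (4*pi*(5.740e+17)^2) = 1.524e-08

1.524e-08 W/m^2


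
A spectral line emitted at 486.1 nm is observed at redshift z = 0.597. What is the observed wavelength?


lam_obs = lam_emit * (1 + z) = 486.1 * (1 + 0.597) = 776.3017

776.3017 nm


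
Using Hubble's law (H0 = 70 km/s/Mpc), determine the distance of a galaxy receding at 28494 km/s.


d = v / H0 = 28494 / 70 = 407.0571

407.0571 Mpc


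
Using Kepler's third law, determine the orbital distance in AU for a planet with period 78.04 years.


a = P^(2/3) = 78.04^(2/3) = 18.2619

18.2619 AU


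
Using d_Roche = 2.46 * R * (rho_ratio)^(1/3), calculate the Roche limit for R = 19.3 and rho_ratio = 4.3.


d_Roche = 2.46 * 19.3 * 4.3^(1/3) = 77.2056

77.2056


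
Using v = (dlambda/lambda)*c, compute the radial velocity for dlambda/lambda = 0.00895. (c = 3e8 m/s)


v = (dlambda/lambda) * c = 0.00895 * 3e8 = 2.685e+06

2.685e+06 m/s


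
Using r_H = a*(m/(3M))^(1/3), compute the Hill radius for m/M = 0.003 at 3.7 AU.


r_H = a * (m/3M)^(1/3) = 3.7 * (0.003/3)^(1/3) = 0.37

0.37 AU


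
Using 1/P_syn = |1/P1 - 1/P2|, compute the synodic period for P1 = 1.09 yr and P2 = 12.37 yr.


1/P_syn = |1/P1 - 1/P2| = |1/1.09 - 1/12.37| => P_syn = 1.1953

1.1953 years


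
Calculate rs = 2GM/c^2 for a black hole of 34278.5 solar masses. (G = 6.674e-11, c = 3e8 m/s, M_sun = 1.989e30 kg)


M = 34278.5 * 1.989e30 kg = 6.81799365e+34 kg. rs = 2GM/c^2 = 2 * 6.674e-11 * 6.81799365e+34 / (3e8)^2 = 1.011e+08

1.011e+08 m


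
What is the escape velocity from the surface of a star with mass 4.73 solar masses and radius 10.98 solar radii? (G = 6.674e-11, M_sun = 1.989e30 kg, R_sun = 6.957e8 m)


M = 4.73 * 1.989e30 kg = 9.40797e+30 kg; R = 10.98 * 6.957e8 m = 7.638786e+09 m. v_esc = sqrt(2GM/R) = sqrt(2 * 6.674e-11 * 9.40797e+30 / 7.638786e+09) = 405456.1472

405456.1472 m/s


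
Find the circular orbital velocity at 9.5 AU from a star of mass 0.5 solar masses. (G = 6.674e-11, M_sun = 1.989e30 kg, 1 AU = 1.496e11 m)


v = sqrt(GM/r) = sqrt(6.674e-11 * 9.945e+29 / 1.421e+12) = 6833.8886

6833.8886 m/s


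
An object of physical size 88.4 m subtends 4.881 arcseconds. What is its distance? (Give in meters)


D = size / theta_rad, theta_rad = 4.881 * pi/(180*3600) = 2.366e-05, D = 3.736e+06

3.736e+06 m


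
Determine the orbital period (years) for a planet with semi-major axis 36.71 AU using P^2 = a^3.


P = a^(3/2) = 36.71^1.5 = 222.4214

222.4214 years


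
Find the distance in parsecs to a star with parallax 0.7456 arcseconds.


d = 1/p = 1/0.7456 = 1.3412

1.3412 pc


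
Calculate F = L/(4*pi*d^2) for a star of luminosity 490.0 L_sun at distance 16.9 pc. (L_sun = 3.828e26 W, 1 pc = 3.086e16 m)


F = L / (4*pi*d^2) = 1.876e+29 / (4*pi*(5.215e+17)^2) = 5.488e-08

5.488e-08 W/m^2


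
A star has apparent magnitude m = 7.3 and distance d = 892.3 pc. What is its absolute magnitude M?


M = m - 5*log10(d) + 5 = 7.3 - 5*log10(892.3) + 5 = -2.4526

-2.4526


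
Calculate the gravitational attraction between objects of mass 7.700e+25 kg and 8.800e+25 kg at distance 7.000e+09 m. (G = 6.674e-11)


F = G*m1*m2/r^2 = 6.674e-11 * 7.700e+25 * 8.800e+25 / (7.000e+09)^2 = 6.674e-11 * 6.776e+51 / 4.900e+19 = 9.229e+21

9.229e+21 N


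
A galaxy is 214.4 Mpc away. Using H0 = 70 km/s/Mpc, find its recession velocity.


v = H0 * d = 70 * 214.4 = 15008.0

15008.0 km/s


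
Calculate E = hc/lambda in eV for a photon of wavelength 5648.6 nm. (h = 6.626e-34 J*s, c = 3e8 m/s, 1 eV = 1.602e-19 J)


E = hc/lambda = 6.626e-34 * 3e8 / 5.649e-06 = 3.519e-20 J = 0.2197 eV

0.2197 eV


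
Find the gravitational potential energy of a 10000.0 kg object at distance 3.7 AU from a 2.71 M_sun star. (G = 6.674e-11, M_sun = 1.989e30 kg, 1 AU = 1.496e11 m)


M = 2.71 * 1.989e30 kg = 5.39019e+30 kg; r = 3.7 AU * 1.496e11 m/AU = 5.5352e+11 m. U = -GM*m/r = -(6.674e-11 * 5.39019e+30 * 10000.0) / 5.5352e+11 = -6.499e+12

-6.499e+12 J


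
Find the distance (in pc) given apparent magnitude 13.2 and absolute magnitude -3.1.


d = 10^((m - M + 5)/5) = 10^((13.2 - -3.1 + 5)/5) = 18197.0086

18197.0086 pc


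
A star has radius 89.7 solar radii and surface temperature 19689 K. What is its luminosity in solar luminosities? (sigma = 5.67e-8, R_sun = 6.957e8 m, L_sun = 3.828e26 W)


R = 89.7 * 6.957e8 m = 6.240429e+10 m. L = 4*pi*R^2*sigma*T^4 = 4*pi*(6.240429e+10)^2 * 5.67e-8 * 19689^4 = 4.169811777e+32 W. L/L_sun = 4.169811777e+32 / 3.828e26 = 1.089e+06

1.089e+06 L_sun


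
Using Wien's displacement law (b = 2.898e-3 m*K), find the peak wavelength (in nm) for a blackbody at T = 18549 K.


lam_max = b / T = 2.898e-3 / 18549 = 1.562e-07 m = 156.2348 nm

156.2348 nm


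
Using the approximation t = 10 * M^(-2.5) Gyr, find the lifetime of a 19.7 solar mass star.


t = 10 * M^(-2.5) = 10 * 19.7^(-2.5) = 0.0058

0.0058 Gyr


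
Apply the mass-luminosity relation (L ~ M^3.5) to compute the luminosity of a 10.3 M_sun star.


L/L_sun = (M/M_sun)^3.5 = 10.3^3.5 = 3506.9558

3506.9558 L_sun


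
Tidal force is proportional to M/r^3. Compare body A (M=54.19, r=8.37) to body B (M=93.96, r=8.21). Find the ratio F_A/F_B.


Ratio = (M1/r1^3) / (M2/r2^3) = (54.19/8.37^3) / (93.96/8.21^3) = 0.5443

0.5443


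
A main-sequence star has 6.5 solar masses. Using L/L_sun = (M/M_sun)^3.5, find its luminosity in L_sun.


L/L_sun = (M/M_sun)^3.5 = 6.5^3.5 = 700.1591

700.1591 L_sun


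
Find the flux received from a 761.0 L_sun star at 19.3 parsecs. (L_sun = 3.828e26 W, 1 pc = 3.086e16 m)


F = L / (4*pi*d^2) = 2.913e+29 / (4*pi*(5.956e+17)^2) = 6.535e-08

6.535e-08 W/m^2


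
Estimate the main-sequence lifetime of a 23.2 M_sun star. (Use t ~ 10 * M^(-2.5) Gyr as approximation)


t = 10 * M^(-2.5) = 10 * 23.2^(-2.5) = 0.0039

0.0039 Gyr


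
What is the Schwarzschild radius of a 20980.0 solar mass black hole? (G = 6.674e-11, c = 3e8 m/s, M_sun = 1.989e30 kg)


M = 20980.0 * 1.989e30 kg = 4.172922e+34 kg. rs = 2GM/c^2 = 2 * 6.674e-11 * 4.172922e+34 / (3e8)^2 = 6.189e+07

6.189e+07 m


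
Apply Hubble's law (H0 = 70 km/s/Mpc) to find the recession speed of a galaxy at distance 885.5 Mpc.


v = H0 * d = 70 * 885.5 = 61985.0

61985.0 km/s


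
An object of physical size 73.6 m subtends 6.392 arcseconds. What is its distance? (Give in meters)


D = size / theta_rad, theta_rad = 6.392 * pi/(180*3600) = 3.099e-05, D = 2.375e+06

2.375e+06 m


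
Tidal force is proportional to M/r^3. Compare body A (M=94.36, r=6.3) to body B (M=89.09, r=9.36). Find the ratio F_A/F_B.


Ratio = (M1/r1^3) / (M2/r2^3) = (94.36/6.3^3) / (89.09/9.36^3) = 3.4735

3.4735


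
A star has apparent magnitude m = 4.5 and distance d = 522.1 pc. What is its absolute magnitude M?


M = m - 5*log10(d) + 5 = 4.5 - 5*log10(522.1) + 5 = -4.0888

-4.0888


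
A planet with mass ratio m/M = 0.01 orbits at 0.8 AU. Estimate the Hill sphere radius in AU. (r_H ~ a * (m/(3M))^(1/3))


r_H = a * (m/3M)^(1/3) = 0.8 * (0.01/3)^(1/3) = 0.1195

0.1195 AU


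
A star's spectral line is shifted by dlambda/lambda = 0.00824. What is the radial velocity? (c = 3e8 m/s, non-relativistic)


v = (dlambda/lambda) * c = 0.00824 * 3e8 = 2.472e+06

2.472e+06 m/s


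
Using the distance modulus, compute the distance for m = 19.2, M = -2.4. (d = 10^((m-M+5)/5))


d = 10^((m - M + 5)/5) = 10^((19.2 - -2.4 + 5)/5) = 208929.6131

208929.6131 pc


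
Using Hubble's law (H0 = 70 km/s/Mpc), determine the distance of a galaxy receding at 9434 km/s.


d = v / H0 = 9434 / 70 = 134.7714

134.7714 Mpc


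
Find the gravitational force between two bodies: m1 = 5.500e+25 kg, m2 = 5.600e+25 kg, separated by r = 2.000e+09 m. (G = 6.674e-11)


F = G*m1*m2/r^2 = 6.674e-11 * 5.500e+25 * 5.600e+25 / (2.000e+09)^2 = 6.674e-11 * 3.080e+51 / 4.000e+18 = 5.139e+22

5.139e+22 N


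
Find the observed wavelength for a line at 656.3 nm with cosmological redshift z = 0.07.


lam_obs = lam_emit * (1 + z) = 656.3 * (1 + 0.07) = 702.241

702.241 nm


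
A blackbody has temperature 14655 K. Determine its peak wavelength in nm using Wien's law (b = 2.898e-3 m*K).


lam_max = b / T = 2.898e-3 / 14655 = 1.977e-07 m = 197.7482 nm

197.7482 nm


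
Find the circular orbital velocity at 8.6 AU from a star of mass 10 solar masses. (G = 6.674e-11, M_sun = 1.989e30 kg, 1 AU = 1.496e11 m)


v = sqrt(GM/r) = sqrt(6.674e-11 * 1.989e+31 / 1.287e+12) = 32121.4743

32121.4743 m/s


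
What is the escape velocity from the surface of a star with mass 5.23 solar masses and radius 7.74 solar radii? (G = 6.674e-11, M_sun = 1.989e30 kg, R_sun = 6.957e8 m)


M = 5.23 * 1.989e30 kg = 1.040247e+31 kg; R = 7.74 * 6.957e8 m = 5.384718e+09 m. v_esc = sqrt(2GM/R) = sqrt(2 * 6.674e-11 * 1.040247e+31 / 5.384718e+09) = 507802.5214

507802.5214 m/s


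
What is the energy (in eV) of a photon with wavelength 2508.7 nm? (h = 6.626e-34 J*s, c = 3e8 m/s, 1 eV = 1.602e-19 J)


E = hc/lambda = 6.626e-34 * 3e8 / 2.509e-06 = 7.924e-20 J = 0.4946 eV

0.4946 eV
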